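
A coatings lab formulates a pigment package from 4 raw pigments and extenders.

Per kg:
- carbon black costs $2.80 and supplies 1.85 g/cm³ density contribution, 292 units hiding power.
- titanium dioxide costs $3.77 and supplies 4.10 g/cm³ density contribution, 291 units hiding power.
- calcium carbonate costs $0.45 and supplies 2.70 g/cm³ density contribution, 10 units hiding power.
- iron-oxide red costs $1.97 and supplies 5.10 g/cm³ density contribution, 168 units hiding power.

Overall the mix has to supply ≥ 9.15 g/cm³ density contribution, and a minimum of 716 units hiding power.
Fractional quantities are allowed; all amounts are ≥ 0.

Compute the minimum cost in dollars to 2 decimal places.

Let x1 = kg of carbon black, x2 = kg of titanium dioxide, x3 = kg of calcium carbonate, x4 = kg of iron-oxide red.
Minimise 2.8x1 + 3.77x2 + 0.45x3 + 1.97x4 with:
  1.85x1 + 4.1x2 + 2.7x3 + 5.1x4 ≥ 9.15   (density contribution)
  292x1 + 291x2 + 10x3 + 168x4 ≥ 716   (hiding power)
  x1, x2, x3, x4 ≥ 0.
At the optimum only carbon black, iron-oxide red are positive (titanium dioxide, calcium carbonate = 0). Binding constraints: density contribution and hiding power.
Optimal quantities: carbon black = 1.7943 kg, iron-oxide red = 1.1432 kg.
Total cost: 2.8·1.7943 + 1.97·1.1432 = 7.2761.

$7.28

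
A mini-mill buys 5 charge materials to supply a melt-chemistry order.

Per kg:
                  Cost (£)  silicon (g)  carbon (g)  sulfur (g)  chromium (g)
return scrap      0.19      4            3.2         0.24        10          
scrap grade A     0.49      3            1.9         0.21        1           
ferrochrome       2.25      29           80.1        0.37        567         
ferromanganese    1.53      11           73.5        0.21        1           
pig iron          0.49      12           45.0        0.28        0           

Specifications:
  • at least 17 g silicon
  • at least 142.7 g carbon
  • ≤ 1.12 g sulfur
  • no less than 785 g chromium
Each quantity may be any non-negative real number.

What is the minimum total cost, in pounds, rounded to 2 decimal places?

£3.46

Set it up as a linear program. Let x1 = kg of return scrap, x2 = kg of scrap grade A, x3 = kg of ferrochrome, x4 = kg of ferromanganese, x5 = kg of pig iron.
min 0.19x1 + 0.49x2 + 2.25x3 + 1.53x4 + 0.49x5 with:
  4x1 + 3x2 + 29x3 + 11x4 + 12x5 ≥ 17   (silicon)
  3.2x1 + 1.9x2 + 80.1x3 + 73.5x4 + 45x5 ≥ 142.7   (carbon)
  0.24x1 + 0.21x2 + 0.37x3 + 0.21x4 + 0.28x5 ≤ 1.12   (sulfur)
  10x1 + 1x2 + 567x3 + 1x4 ≥ 785   (chromium)
  x1, x2, x3, x4, x5 ≥ 0.
The optimal basis is {ferrochrome, pig iron}; return scrap, scrap grade A, ferromanganese drop out. The carbon and chromium requirements are met with equality.
That vertex is x3 = 1.384, x5 = 0.7067.
Cost = 2.25·1.384 + 0.49·0.7067 = 3.4603.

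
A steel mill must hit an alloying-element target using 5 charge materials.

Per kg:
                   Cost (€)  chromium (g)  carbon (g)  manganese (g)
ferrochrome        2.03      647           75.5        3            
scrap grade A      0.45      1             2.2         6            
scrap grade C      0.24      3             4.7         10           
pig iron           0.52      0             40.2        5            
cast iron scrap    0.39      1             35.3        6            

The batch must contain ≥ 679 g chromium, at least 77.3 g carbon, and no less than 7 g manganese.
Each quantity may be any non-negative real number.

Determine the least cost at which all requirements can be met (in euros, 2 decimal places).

Let x1 = kg of ferrochrome, x2 = kg of scrap grade A, x3 = kg of scrap grade C, x4 = kg of pig iron, x5 = kg of cast iron scrap.
min 2.03x1 + 0.45x2 + 0.24x3 + 0.52x4 + 0.39x5 subject to:
  647x1 + 1x2 + 3x3 + 1x5 ≥ 679   (chromium)
  75.5x1 + 2.2x2 + 4.7x3 + 40.2x4 + 35.3x5 ≥ 77.3   (carbon)
  3x1 + 6x2 + 10x3 + 5x4 + 6x5 ≥ 7   (manganese)
  x1, x2, x3, x4, x5 ≥ 0.
The optimal basis is {ferrochrome, scrap grade C}; scrap grade A, pig iron, cast iron scrap drop out. Binding constraints: chromium and manganese.
That vertex is x1 = 1.048, x3 = 0.3857.
Hence cost = 2.03·1.048 + 0.24·0.3857 = €2.2200.

€2.22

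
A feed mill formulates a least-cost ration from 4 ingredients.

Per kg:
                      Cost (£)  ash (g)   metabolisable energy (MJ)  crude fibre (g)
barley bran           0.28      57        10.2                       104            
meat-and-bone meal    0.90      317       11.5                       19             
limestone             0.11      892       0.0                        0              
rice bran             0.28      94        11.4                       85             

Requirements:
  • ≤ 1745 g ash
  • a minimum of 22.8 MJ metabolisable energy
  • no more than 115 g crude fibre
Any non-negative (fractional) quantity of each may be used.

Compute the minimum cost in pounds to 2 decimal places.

£1.07

Set it up as a linear program. Let x1 = kg of barley bran, x2 = kg of meat-and-bone meal, x3 = kg of limestone, x4 = kg of rice bran.
Minimise 0.28x1 + 0.9x2 + 0.11x3 + 0.28x4 subject to:
  57x1 + 317x2 + 892x3 + 94x4 ≤ 1745   (ash)
  10.2x1 + 11.5x2 + 11.4x4 ≥ 22.8   (metabolisable energy)
  104x1 + 19x2 + 85x4 ≤ 115   (crude fibre)
  x1, x2, x3, x4 ≥ 0.
The cheapest feasible vertex uses only meat-and-bone meal, rice bran; barley bran, limestone are not used. Binding constraints: metabolisable energy and crude fibre.
So meat-and-bone meal = 0.824 kg, rice bran = 1.169 kg.
Total cost: 0.9·0.824 + 0.28·1.169 = 1.0689.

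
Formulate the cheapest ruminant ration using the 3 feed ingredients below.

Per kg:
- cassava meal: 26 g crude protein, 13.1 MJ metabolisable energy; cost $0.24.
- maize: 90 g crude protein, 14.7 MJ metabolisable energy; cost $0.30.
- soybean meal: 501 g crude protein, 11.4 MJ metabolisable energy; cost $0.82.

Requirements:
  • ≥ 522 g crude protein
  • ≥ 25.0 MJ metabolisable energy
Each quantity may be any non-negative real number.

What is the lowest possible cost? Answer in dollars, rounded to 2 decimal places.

This is a linear program. Let x1 = kg of cassava meal, x2 = kg of maize, x3 = kg of soybean meal.
min 0.24x1 + 0.3x2 + 0.82x3 subject to:
  26x1 + 90x2 + 501x3 ≥ 522   (crude protein)
  13.1x1 + 14.7x2 + 11.4x3 ≥ 25   (metabolisable energy)
  x1, x2, x3 ≥ 0.
The minimum-cost mix takes nothing from cassava meal — only maize, soybean meal. There the crude protein and metabolisable energy constraints are tight.
Solving gives x2 = 1.037, x3 = 0.8556.
Objective = 0.3·1.037 + 0.82·0.8556 = 1.0127.

$1.01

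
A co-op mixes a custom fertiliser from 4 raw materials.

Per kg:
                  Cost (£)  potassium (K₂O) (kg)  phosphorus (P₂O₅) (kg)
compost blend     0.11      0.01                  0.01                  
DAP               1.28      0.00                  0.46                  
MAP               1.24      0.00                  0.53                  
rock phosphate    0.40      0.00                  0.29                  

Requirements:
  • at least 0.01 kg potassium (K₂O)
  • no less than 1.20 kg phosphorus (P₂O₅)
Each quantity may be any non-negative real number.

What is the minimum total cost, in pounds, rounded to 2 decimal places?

£1.75

Let x1 = kg of compost blend, x2 = kg of DAP, x3 = kg of MAP, x4 = kg of rock phosphate.
Minimize 0.11x1 + 1.28x2 + 1.24x3 + 0.4x4 with:
  0.01x1 ≥ 0.01   (potassium (K₂O))
  0.01x1 + 0.46x2 + 0.53x3 + 0.29x4 ≥ 1.2   (phosphorus (P₂O₅))
  x1, x2, x3, x4 ≥ 0.
The cheapest feasible vertex uses only compost blend, rock phosphate; DAP, MAP are not used. The potassium (K₂O) and phosphorus (P₂O₅) requirements are met with equality.
Optimal quantities: compost blend = 1 kg, rock phosphate = 4.103 kg.
Cost = 0.11·1 + 0.4·4.103 = 1.7512.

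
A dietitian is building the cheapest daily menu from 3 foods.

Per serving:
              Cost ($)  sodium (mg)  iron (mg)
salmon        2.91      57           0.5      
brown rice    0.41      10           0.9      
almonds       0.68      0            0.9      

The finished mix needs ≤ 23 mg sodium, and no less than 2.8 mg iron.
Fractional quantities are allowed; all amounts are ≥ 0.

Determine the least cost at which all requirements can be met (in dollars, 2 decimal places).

Treat it as an LP. Let x1 = servings of salmon, x2 = servings of brown rice, x3 = servings of almonds.
min 2.91x1 + 0.41x2 + 0.68x3 s.t.:
  57x1 + 10x2 ≤ 23   (sodium)
  0.5x1 + 0.9x2 + 0.9x3 ≥ 2.8   (iron)
  x1, x2, x3 ≥ 0.
The optimal basis is {brown rice, almonds}; salmon drops out. The sodium and iron requirements are met with equality.
Optimal quantities: brown rice = 2.3 servings, almonds = 0.8111 servings.
Total cost: 0.41·2.3 + 0.68·0.8111 = 1.4945.

$1.49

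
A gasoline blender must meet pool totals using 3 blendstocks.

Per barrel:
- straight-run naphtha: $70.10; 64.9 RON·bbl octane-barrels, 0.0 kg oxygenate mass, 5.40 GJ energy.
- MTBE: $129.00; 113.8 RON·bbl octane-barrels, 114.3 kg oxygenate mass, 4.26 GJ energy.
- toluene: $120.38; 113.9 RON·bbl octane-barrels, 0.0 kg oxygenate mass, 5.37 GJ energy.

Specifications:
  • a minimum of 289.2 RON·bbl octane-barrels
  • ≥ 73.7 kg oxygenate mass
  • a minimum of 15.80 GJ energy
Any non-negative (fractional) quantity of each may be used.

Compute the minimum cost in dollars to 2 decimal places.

$313.13

This is a linear program. Let x1 = barrels of straight-run naphtha, x2 = barrels of MTBE, x3 = barrels of toluene.
min 70.1x1 + 129x2 + 120.38x3 subject to:
  64.9x1 + 113.8x2 + 113.9x3 ≥ 289.2   (octane-barrels)
  114.3x2 ≥ 73.7   (oxygenate mass)
  5.4x1 + 4.26x2 + 5.37x3 ≥ 15.8   (energy)
  x1, x2, x3 ≥ 0.
All 3 inputs are positive at the optimum. There the octane-barrels, oxygenate mass, energy constraints are tight.
That vertex is x1 = 1.2298, x2 = 0.64479, x3 = 1.1941.
Cost = 70.1·1.2298 + 129·0.64479 + 120.38·1.1941 = 313.1326.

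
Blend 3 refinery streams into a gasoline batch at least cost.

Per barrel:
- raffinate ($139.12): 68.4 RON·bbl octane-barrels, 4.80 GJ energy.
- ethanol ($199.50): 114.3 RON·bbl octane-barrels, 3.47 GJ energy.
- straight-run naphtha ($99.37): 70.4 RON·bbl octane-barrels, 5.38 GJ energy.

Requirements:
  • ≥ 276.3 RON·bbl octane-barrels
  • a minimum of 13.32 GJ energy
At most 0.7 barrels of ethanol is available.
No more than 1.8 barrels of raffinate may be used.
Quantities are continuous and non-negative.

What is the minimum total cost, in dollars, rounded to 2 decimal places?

$390.00

Treat it as an LP. Let x1 = barrels of raffinate, x2 = barrels of ethanol, x3 = barrels of straight-run naphtha.
min 139.12x1 + 199.5x2 + 99.37x3 s.t.:
  68.4x1 + 114.3x2 + 70.4x3 ≥ 276.3   (octane-barrels)
  4.8x1 + 3.47x2 + 5.38x3 ≥ 13.32   (energy)
  x2 ≤ 0.7
  x1 ≤ 1.8
  x1, x2, x3 ≥ 0.
The optimal basis is {straight-run naphtha}; raffinate, ethanol drop out. Binding constraint: octane-barrels.
That vertex is x3 = 3.9247.
Hence cost = 99.37·3.9247 = $389.9974.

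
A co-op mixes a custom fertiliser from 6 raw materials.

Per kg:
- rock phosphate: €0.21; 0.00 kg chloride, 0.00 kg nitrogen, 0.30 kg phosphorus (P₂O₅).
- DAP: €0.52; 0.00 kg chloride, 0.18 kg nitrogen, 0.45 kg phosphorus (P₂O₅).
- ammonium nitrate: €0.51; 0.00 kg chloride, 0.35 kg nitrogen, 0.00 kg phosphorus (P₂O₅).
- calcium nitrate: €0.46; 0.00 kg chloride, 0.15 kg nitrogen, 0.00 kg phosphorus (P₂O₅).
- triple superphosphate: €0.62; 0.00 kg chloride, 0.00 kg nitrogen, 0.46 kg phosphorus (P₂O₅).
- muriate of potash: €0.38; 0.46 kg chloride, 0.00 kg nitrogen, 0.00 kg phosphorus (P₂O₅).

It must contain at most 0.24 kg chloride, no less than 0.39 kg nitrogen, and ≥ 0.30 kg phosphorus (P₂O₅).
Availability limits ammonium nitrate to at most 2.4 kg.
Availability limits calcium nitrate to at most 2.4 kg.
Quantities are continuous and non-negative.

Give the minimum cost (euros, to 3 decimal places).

€0.740

Treat it as an LP. Let x1 = kg of rock phosphate, x2 = kg of DAP, x3 = kg of ammonium nitrate, x4 = kg of calcium nitrate, x5 = kg of triple superphosphate, x6 = kg of muriate of potash.
Minimise 0.21x1 + 0.52x2 + 0.51x3 + 0.46x4 + 0.62x5 + 0.38x6 subject to:
  0.46x6 ≤ 0.24   (chloride)
  0.18x2 + 0.35x3 + 0.15x4 ≥ 0.39   (nitrogen)
  0.3x1 + 0.45x2 + 0.46x5 ≥ 0.3   (phosphorus (P₂O₅))
  x3 ≤ 2.4
  x4 ≤ 2.4
  x1, x2, x3, x4, x5, x6 ≥ 0.
The minimum-cost mix takes nothing from rock phosphate, calcium nitrate, triple superphosphate, muriate of potash — only DAP, ammonium nitrate. Binding constraints: nitrogen and phosphorus (P₂O₅).
Solving gives x2 = 0.6667, x3 = 0.7714.
Total cost: 0.52·0.6667 + 0.51·0.7714 = 0.74010.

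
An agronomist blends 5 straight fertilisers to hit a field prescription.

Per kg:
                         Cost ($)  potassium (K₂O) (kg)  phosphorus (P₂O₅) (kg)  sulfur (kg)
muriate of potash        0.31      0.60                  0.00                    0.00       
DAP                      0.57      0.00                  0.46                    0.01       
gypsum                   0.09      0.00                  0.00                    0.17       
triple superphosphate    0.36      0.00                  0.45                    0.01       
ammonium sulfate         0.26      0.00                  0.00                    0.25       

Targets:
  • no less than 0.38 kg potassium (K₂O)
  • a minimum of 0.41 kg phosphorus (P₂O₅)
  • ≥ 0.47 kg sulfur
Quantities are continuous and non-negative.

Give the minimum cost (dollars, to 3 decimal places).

Treat it as an LP. Let x1 = kg of muriate of potash, x2 = kg of DAP, x3 = kg of gypsum, x4 = kg of triple superphosphate, x5 = kg of ammonium sulfate.
Minimise 0.31x1 + 0.57x2 + 0.09x3 + 0.36x4 + 0.26x5 with:
  0.6x1 ≥ 0.38   (potassium (K₂O))
  0.46x2 + 0.45x4 ≥ 0.41   (phosphorus (P₂O₅))
  0.01x2 + 0.17x3 + 0.01x4 + 0.25x5 ≥ 0.47   (sulfur)
  x1, x2, x3, x4, x5 ≥ 0.
The optimal basis is {muriate of potash, gypsum, triple superphosphate}; DAP, ammonium sulfate drop out. There the potassium (K₂O), phosphorus (P₂O₅), sulfur constraints are tight.
Solving gives x1 = 0.6333, x3 = 2.711, x4 = 0.9111.
Total cost: 0.31·0.6333 + 0.09·2.711 + 0.36·0.9111 = 0.76831.

$0.768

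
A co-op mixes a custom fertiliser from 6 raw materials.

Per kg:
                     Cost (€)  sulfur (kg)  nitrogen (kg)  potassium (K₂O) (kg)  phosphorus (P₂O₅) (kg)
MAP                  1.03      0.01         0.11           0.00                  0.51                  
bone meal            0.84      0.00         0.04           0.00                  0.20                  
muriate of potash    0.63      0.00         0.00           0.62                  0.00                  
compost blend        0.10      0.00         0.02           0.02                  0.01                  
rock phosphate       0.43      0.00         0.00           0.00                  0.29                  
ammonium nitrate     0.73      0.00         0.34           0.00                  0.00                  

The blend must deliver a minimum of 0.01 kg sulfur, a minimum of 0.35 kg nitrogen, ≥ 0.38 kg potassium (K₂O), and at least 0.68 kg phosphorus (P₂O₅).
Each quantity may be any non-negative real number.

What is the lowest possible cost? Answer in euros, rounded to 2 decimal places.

€2.18

Treat it as an LP. Let x1 = kg of MAP, x2 = kg of bone meal, x3 = kg of muriate of potash, x4 = kg of compost blend, x5 = kg of rock phosphate, x6 = kg of ammonium nitrate.
Minimize 1.03x1 + 0.84x2 + 0.63x3 + 0.1x4 + 0.43x5 + 0.73x6 with:
  0.01x1 ≥ 0.01   (sulfur)
  0.11x1 + 0.04x2 + 0.02x4 + 0.34x6 ≥ 0.35   (nitrogen)
  0.62x3 + 0.02x4 ≥ 0.38   (potassium (K₂O))
  0.51x1 + 0.2x2 + 0.01x4 + 0.29x5 ≥ 0.68   (phosphorus (P₂O₅))
  x1, x2, x3, x4, x5, x6 ≥ 0.
The minimum-cost mix takes nothing from bone meal, compost blend — only MAP, muriate of potash, rock phosphate, ammonium nitrate. The sulfur, nitrogen, potassium (K₂O), phosphorus (P₂O₅) requirements are met with equality.
That vertex is x1 = 1, x3 = 0.6129, x5 = 0.5862, x6 = 0.7059.
Objective = 1.03·1 + 0.63·0.6129 + 0.43·0.5862 + 0.73·0.7059 = 2.1835.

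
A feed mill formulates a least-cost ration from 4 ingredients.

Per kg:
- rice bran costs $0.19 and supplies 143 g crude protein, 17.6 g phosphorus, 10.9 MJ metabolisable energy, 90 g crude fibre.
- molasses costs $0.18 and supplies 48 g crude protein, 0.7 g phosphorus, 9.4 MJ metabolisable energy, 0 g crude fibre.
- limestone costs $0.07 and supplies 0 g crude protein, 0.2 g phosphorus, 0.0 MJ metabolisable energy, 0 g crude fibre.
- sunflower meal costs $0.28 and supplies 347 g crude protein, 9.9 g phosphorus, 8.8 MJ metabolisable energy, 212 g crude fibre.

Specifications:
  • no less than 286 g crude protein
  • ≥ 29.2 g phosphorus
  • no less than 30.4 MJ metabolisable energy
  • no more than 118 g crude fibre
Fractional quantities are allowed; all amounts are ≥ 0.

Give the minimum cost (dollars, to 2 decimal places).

Let x1 = kg of rice bran, x2 = kg of molasses, x3 = kg of limestone, x4 = kg of sunflower meal.
Minimize 0.19x1 + 0.18x2 + 0.07x3 + 0.28x4 with:
  143x1 + 48x2 + 347x4 ≥ 286   (crude protein)
  17.6x1 + 0.7x2 + 0.2x3 + 9.9x4 ≥ 29.2   (phosphorus)
  10.9x1 + 9.4x2 + 8.8x4 ≥ 30.4   (metabolisable energy)
  90x1 + 212x4 ≤ 118   (crude fibre)
  x1, x2, x3, x4 ≥ 0.
The optimal basis is {rice bran, molasses}; limestone, sunflower meal drop out. The phosphorus and crude fibre requirements are met with equality.
So rice bran = 1.311 kg, molasses = 8.749 kg.
Objective = 0.19·1.311 + 0.18·8.749 = 1.8239.

$1.82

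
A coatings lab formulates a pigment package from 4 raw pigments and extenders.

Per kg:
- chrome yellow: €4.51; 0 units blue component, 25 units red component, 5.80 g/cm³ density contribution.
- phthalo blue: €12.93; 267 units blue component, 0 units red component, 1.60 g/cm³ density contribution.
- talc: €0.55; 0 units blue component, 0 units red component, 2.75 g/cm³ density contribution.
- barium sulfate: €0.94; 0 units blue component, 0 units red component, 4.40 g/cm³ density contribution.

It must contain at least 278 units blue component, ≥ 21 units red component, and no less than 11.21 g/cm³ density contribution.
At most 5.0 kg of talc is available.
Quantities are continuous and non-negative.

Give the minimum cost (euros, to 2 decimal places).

€18.19

Let x1 = kg of chrome yellow, x2 = kg of phthalo blue, x3 = kg of talc, x4 = kg of barium sulfate.
Minimise 4.51x1 + 12.93x2 + 0.55x3 + 0.94x4 with:
  267x2 ≥ 278   (blue component)
  25x1 ≥ 21   (red component)
  5.8x1 + 1.6x2 + 2.75x3 + 4.4x4 ≥ 11.21   (density contribution)
  x3 ≤ 5
  x1, x2, x3, x4 ≥ 0.
The cheapest feasible vertex uses only chrome yellow, phthalo blue, talc; barium sulfate is not used. The blue component, red component, density contribution requirements are met with equality.
That vertex is x1 = 0.84, x2 = 1.0412, x3 = 1.6989.
Total cost: 4.51·0.84 + 12.93·1.0412 + 0.55·1.6989 = 18.1855.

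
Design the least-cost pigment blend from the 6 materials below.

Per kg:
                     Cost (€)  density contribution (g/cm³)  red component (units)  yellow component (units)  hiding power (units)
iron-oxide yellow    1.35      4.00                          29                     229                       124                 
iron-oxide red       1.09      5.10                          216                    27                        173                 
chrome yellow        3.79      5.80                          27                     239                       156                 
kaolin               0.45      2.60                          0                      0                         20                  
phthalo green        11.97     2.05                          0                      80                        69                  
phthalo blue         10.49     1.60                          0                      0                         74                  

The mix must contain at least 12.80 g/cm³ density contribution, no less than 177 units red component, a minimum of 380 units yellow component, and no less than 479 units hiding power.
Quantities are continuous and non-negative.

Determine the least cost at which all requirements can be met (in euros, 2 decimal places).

Let x1 = kg of iron-oxide yellow, x2 = kg of iron-oxide red, x3 = kg of chrome yellow, x4 = kg of kaolin, x5 = kg of phthalo green, x6 = kg of phthalo blue.
Minimize 1.35x1 + 1.09x2 + 3.79x3 + 0.45x4 + 11.97x5 + 10.49x6 subject to:
  4x1 + 5.1x2 + 5.8x3 + 2.6x4 + 2.05x5 + 1.6x6 ≥ 12.8   (density contribution)
  29x1 + 216x2 + 27x3 ≥ 177   (red component)
  229x1 + 27x2 + 239x3 + 80x5 ≥ 380   (yellow component)
  124x1 + 173x2 + 156x3 + 20x4 + 69x5 + 74x6 ≥ 479   (hiding power)
  x1, x2, x3, x4, x5, x6 ≥ 0.
At the optimum only iron-oxide yellow, iron-oxide red are positive (chrome yellow, kaolin, phthalo green, phthalo blue = 0). Binding constraints: yellow component and hiding power.
So iron-oxide yellow = 1.456 kg, iron-oxide red = 1.725 kg.
Hence cost = 1.35·1.456 + 1.09·1.725 = €3.8459.

€3.85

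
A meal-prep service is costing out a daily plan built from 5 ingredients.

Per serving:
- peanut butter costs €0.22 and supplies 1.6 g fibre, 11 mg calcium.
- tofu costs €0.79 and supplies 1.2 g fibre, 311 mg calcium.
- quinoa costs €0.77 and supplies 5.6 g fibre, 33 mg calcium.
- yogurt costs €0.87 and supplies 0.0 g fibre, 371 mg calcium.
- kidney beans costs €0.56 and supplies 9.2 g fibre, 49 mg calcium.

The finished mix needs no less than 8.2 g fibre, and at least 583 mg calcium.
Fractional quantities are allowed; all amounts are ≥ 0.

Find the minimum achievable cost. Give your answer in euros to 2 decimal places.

€1.76

Let x1 = servings of peanut butter, x2 = servings of tofu, x3 = servings of quinoa, x4 = servings of yogurt, x5 = servings of kidney beans.
Minimise 0.22x1 + 0.79x2 + 0.77x3 + 0.87x4 + 0.56x5 s.t.:
  1.6x1 + 1.2x2 + 5.6x3 + 9.2x5 ≥ 8.2   (fibre)
  11x1 + 311x2 + 33x3 + 371x4 + 49x5 ≥ 583   (calcium)
  x1, x2, x3, x4, x5 ≥ 0.
The minimum-cost mix takes nothing from peanut butter, tofu, quinoa — only yogurt, kidney beans. Binding constraints: fibre and calcium.
So yogurt = 1.454 servings, kidney beans = 0.8913 servings.
Cost = 0.87·1.454 + 0.56·0.8913 = 1.7641.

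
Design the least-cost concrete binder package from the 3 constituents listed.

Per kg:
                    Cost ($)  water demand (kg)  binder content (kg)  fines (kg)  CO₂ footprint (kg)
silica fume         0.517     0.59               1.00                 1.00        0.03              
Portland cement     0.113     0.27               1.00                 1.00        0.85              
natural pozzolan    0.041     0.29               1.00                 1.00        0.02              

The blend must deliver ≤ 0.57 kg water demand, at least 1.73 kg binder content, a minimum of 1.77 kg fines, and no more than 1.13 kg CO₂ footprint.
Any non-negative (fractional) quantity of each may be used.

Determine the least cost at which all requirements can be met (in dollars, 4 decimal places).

Let x1 = kg of silica fume, x2 = kg of Portland cement, x3 = kg of natural pozzolan.
min 0.517x1 + 0.113x2 + 0.041x3 subject to:
  0.59x1 + 0.27x2 + 0.29x3 ≤ 0.57   (water demand)
  1x1 + 1x2 + 1x3 ≥ 1.73   (binder content)
  1x1 + 1x2 + 1x3 ≥ 1.77   (fines)
  0.03x1 + 0.85x2 + 0.02x3 ≤ 1.13   (CO₂ footprint)
  x1, x2, x3 ≥ 0.
The cheapest feasible vertex uses only natural pozzolan; silica fume, Portland cement are not used. There the fines constraint is tight.
Optimal quantities: natural pozzolan = 1.77 kg.
Cost = 0.041·1.77 = 0.072570.

$0.0726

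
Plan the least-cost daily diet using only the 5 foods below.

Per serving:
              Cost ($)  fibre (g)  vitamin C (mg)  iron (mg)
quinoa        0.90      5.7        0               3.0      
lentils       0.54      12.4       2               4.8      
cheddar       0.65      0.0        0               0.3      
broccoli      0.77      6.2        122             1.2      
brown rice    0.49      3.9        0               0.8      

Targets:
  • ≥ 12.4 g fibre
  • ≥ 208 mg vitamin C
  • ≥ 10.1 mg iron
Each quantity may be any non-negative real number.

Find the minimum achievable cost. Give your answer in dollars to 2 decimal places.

$2.20

Let x1 = servings of quinoa, x2 = servings of lentils, x3 = servings of cheddar, x4 = servings of broccoli, x5 = servings of brown rice.
min 0.9x1 + 0.54x2 + 0.65x3 + 0.77x4 + 0.49x5 with:
  5.7x1 + 12.4x2 + 6.2x4 + 3.9x5 ≥ 12.4   (fibre)
  2x2 + 122x4 ≥ 208   (vitamin C)
  3x1 + 4.8x2 + 0.3x3 + 1.2x4 + 0.8x5 ≥ 10.1   (iron)
  x1, x2, x3, x4, x5 ≥ 0.
At the optimum only lentils, broccoli are positive (quinoa, cheddar, brown rice = 0). There the vitamin C and iron constraints are tight.
That vertex is x2 = 1.685, x4 = 1.677.
Hence cost = 0.54·1.685 + 0.77·1.677 = $2.2012.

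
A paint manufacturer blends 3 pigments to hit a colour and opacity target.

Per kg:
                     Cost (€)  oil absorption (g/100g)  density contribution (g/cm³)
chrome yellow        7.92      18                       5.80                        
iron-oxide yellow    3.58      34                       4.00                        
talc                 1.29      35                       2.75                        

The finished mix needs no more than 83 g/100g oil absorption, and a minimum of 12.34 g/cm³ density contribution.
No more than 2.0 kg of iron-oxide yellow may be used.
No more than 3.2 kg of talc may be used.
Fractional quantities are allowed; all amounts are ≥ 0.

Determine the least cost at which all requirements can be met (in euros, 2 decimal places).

Let x1 = kg of chrome yellow, x2 = kg of iron-oxide yellow, x3 = kg of talc.
min 7.92x1 + 3.58x2 + 1.29x3 subject to:
  18x1 + 34x2 + 35x3 ≤ 83   (oil absorption)
  5.8x1 + 4x2 + 2.75x3 ≥ 12.34   (density contribution)
  x2 ≤ 2
  x3 ≤ 3.2
  x1, x2, x3 ≥ 0.
At the optimum only chrome yellow, talc are positive (iron-oxide yellow = 0). The oil absorption and density contribution requirements are met with equality.
That vertex is x1 = 1.327, x3 = 1.689.
Total cost: 7.92·1.327 + 1.29·1.689 = 12.6887.

€12.69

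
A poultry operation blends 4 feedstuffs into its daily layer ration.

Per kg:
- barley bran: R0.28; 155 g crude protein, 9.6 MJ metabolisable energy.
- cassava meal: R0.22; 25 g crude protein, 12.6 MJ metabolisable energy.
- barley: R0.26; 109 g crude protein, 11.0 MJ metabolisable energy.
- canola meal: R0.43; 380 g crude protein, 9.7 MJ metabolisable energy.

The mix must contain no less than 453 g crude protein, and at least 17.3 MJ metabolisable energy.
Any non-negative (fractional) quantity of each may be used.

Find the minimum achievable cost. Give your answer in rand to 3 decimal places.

R0.605

Treat it as an LP. Let x1 = kg of barley bran, x2 = kg of cassava meal, x3 = kg of barley, x4 = kg of canola meal.
Minimize 0.28x1 + 0.22x2 + 0.26x3 + 0.43x4 s.t.:
  155x1 + 25x2 + 109x3 + 380x4 ≥ 453   (crude protein)
  9.6x1 + 12.6x2 + 11x3 + 9.7x4 ≥ 17.3   (metabolisable energy)
  x1, x2, x3, x4 ≥ 0.
The minimum-cost mix takes nothing from barley bran, barley — only cassava meal, canola meal. There the crude protein and metabolisable energy constraints are tight.
So cassava meal = 0.4796 kg, canola meal = 1.161 kg.
Total cost: 0.22·0.4796 + 0.43·1.161 = 0.60474.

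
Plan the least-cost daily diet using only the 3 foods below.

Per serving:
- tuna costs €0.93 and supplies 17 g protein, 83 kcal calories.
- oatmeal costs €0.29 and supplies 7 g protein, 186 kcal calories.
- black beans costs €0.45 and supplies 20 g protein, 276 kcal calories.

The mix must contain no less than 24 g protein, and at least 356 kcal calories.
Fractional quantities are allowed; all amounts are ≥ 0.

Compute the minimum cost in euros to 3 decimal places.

Let x1 = servings of tuna, x2 = servings of oatmeal, x3 = servings of black beans.
Minimize 0.93x1 + 0.29x2 + 0.45x3 subject to:
  17x1 + 7x2 + 20x3 ≥ 24   (protein)
  83x1 + 186x2 + 276x3 ≥ 356   (calories)
  x1, x2, x3 ≥ 0.
The minimum-cost mix takes nothing from tuna — only oatmeal, black beans. Binding constraints: protein and calories.
Solving gives x2 = 0.2774, x3 = 1.103.
Hence cost = 0.29·0.2774 + 0.45·1.103 = €0.57680.

€0.577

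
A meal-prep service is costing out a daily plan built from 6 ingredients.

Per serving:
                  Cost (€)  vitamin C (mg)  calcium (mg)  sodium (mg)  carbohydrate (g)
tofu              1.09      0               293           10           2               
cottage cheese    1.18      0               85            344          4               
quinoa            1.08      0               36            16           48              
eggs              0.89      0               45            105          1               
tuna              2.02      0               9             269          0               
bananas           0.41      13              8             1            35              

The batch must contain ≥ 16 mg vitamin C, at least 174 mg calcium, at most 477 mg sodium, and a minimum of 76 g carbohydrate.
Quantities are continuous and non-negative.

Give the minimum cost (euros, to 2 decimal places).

€1.46

This is a linear program. Let x1 = servings of tofu, x2 = servings of cottage cheese, x3 = servings of quinoa, x4 = servings of eggs, x5 = servings of tuna, x6 = servings of bananas.
Minimise 1.09x1 + 1.18x2 + 1.08x3 + 0.89x4 + 2.02x5 + 0.41x6 s.t.:
  13x6 ≥ 16   (vitamin C)
  293x1 + 85x2 + 36x3 + 45x4 + 9x5 + 8x6 ≥ 174   (calcium)
  10x1 + 344x2 + 16x3 + 105x4 + 269x5 + 1x6 ≤ 477   (sodium)
  2x1 + 4x2 + 48x3 + 1x4 + 35x6 ≥ 76   (carbohydrate)
  x1, x2, x3, x4, x5, x6 ≥ 0.
The minimum-cost mix takes nothing from cottage cheese, quinoa, eggs, tuna — only tofu, bananas. The calcium and carbohydrate requirements are met with equality.
That vertex is x1 = 0.5354, x6 = 2.141.
Cost = 1.09·0.5354 + 0.41·2.141 = 1.4614.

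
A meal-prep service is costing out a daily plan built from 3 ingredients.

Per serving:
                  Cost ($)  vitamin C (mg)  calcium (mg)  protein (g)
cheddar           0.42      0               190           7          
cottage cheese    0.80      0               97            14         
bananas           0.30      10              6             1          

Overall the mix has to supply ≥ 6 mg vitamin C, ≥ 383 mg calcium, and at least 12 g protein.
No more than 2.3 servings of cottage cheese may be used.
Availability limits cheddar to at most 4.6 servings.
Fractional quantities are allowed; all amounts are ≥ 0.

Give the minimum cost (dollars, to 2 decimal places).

$1.02

Treat it as an LP. Let x1 = servings of cheddar, x2 = servings of cottage cheese, x3 = servings of bananas.
min 0.42x1 + 0.8x2 + 0.3x3 with:
  10x3 ≥ 6   (vitamin C)
  190x1 + 97x2 + 6x3 ≥ 383   (calcium)
  7x1 + 14x2 + 1x3 ≥ 12   (protein)
  x2 ≤ 2.3
  x1 ≤ 4.6
  x1, x2, x3 ≥ 0.
The cheapest feasible vertex uses only cheddar, bananas; cottage cheese is not used. Binding constraints: vitamin C and calcium.
Optimal quantities: cheddar = 1.997 servings, bananas = 0.6 servings.
Total cost: 0.42·1.997 + 0.3·0.6 = 1.0187.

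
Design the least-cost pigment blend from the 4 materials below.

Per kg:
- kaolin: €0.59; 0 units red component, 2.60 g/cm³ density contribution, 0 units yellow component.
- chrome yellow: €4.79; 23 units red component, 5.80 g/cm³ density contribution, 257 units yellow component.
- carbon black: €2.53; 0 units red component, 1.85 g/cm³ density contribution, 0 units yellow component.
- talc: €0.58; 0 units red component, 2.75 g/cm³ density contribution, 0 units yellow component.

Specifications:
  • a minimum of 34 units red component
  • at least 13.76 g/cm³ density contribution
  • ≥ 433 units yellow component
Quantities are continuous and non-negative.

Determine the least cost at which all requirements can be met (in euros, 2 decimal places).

This is a linear program. Let x1 = kg of kaolin, x2 = kg of chrome yellow, x3 = kg of carbon black, x4 = kg of talc.
min 0.59x1 + 4.79x2 + 2.53x3 + 0.58x4 with:
  23x2 ≥ 34   (red component)
  2.6x1 + 5.8x2 + 1.85x3 + 2.75x4 ≥ 13.76   (density contribution)
  257x2 ≥ 433   (yellow component)
  x1, x2, x3, x4 ≥ 0.
At the optimum only chrome yellow, talc are positive (kaolin, carbon black = 0). Binding constraints: density contribution and yellow component.
Optimal quantities: chrome yellow = 1.685 kg, talc = 1.45 kg.
Hence cost = 4.79·1.685 + 0.58·1.45 = €8.9122.

€8.91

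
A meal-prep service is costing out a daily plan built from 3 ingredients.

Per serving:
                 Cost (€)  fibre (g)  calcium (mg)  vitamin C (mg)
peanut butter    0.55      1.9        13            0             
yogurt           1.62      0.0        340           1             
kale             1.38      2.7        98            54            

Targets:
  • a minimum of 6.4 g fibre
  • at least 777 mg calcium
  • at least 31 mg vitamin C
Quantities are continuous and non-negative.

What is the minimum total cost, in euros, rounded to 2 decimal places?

€5.46

Set it up as a linear program. Let x1 = servings of peanut butter, x2 = servings of yogurt, x3 = servings of kale.
Minimize 0.55x1 + 1.62x2 + 1.38x3 subject to:
  1.9x1 + 2.7x3 ≥ 6.4   (fibre)
  13x1 + 340x2 + 98x3 ≥ 777   (calcium)
  1x2 + 54x3 ≥ 31   (vitamin C)
  x1, x2, x3 ≥ 0.
The optimal mix uses every input. Binding constraints: fibre, calcium, vitamin C.
Solving gives x1 = 2.606, x2 = 2.031, x3 = 0.5365.
Cost = 0.55·2.606 + 1.62·2.031 + 1.38·0.5365 = 5.4639.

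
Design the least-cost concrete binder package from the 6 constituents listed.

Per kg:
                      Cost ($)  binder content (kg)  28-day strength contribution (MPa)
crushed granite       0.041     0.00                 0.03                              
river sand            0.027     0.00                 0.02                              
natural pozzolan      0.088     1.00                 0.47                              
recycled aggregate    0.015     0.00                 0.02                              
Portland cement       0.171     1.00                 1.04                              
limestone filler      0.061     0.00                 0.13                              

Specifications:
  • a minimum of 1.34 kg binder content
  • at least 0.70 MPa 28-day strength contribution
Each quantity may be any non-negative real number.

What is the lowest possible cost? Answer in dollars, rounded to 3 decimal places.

Let x1 = kg of crushed granite, x2 = kg of river sand, x3 = kg of natural pozzolan, x4 = kg of recycled aggregate, x5 = kg of Portland cement, x6 = kg of limestone filler.
Minimise 0.041x1 + 0.027x2 + 0.088x3 + 0.015x4 + 0.171x5 + 0.061x6 s.t.:
  1x3 + 1x5 ≥ 1.34   (binder content)
  0.03x1 + 0.02x2 + 0.47x3 + 0.02x4 + 1.04x5 + 0.13x6 ≥ 0.7   (28-day strength contribution)
  x1, x2, x3, x4, x5, x6 ≥ 0.
At the optimum only natural pozzolan, Portland cement are positive (crushed granite, river sand, recycled aggregate, limestone filler = 0). The binder content and 28-day strength contribution requirements are met with equality.
Optimal quantities: natural pozzolan = 1.217 kg, Portland cement = 0.1232 kg.
Cost = 0.088·1.217 + 0.171·0.1232 = 0.12816.

$0.128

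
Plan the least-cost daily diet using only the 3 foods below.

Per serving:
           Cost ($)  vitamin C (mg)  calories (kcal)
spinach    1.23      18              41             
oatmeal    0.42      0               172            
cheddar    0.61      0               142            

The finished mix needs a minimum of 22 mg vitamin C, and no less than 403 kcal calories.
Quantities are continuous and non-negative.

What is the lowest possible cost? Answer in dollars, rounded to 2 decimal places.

$2.37

This is a linear program. Let x1 = servings of spinach, x2 = servings of oatmeal, x3 = servings of cheddar.
min 1.23x1 + 0.42x2 + 0.61x3 with:
  18x1 ≥ 22   (vitamin C)
  41x1 + 172x2 + 142x3 ≥ 403   (calories)
  x1, x2, x3 ≥ 0.
The optimal basis is {spinach, oatmeal}; cheddar drops out. There the vitamin C and calories constraints are tight.
Optimal quantities: spinach = 1.2222 servings, oatmeal = 2.0517 servings.
Total cost: 1.23·1.2222 + 0.42·2.0517 = 2.36502.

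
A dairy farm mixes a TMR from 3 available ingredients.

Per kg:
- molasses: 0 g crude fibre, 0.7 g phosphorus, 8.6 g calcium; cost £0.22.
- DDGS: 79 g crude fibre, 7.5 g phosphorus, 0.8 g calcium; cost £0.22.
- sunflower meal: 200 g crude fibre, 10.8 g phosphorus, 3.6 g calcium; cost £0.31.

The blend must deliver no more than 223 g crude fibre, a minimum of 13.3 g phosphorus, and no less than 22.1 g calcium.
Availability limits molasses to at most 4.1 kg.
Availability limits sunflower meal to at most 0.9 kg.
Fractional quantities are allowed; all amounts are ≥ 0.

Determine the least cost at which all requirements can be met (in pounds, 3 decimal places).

£0.816

Let x1 = kg of molasses, x2 = kg of DDGS, x3 = kg of sunflower meal.
Minimize 0.22x1 + 0.22x2 + 0.31x3 with:
  79x2 + 200x3 ≤ 223   (crude fibre)
  0.7x1 + 7.5x2 + 10.8x3 ≥ 13.3   (phosphorus)
  8.6x1 + 0.8x2 + 3.6x3 ≥ 22.1   (calcium)
  x1 ≤ 4.1
  x3 ≤ 0.9
  x1, x2, x3 ≥ 0.
All 3 inputs are positive at the optimum. There the phosphorus, calcium, the sunflower meal cap constraints are tight.
That vertex is x1 = 2.167, x2 = 0.275, x3 = 0.9.
Hence cost = 0.22·2.167 + 0.22·0.275 + 0.31·0.9 = £0.81624.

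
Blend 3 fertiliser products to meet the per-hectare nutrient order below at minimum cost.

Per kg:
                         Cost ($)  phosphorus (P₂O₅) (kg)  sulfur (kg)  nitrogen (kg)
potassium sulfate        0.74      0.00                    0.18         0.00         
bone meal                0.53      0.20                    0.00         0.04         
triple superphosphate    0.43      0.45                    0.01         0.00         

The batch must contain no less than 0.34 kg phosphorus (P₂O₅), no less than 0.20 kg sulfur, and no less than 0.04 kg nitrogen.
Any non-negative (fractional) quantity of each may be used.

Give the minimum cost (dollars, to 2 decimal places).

$1.47

Let x1 = kg of potassium sulfate, x2 = kg of bone meal, x3 = kg of triple superphosphate.
Minimise 0.74x1 + 0.53x2 + 0.43x3 with:
  0.2x2 + 0.45x3 ≥ 0.34   (phosphorus (P₂O₅))
  0.18x1 + 0.01x3 ≥ 0.2   (sulfur)
  0.04x2 ≥ 0.04   (nitrogen)
  x1, x2, x3 ≥ 0.
The optimal mix uses every input. Binding constraints: phosphorus (P₂O₅), sulfur, nitrogen.
Optimal quantities: potassium sulfate = 1.094 kg, bone meal = 1 kg, triple superphosphate = 0.3111 kg.
Hence cost = 0.74·1.094 + 0.53·1 + 0.43·0.3111 = $1.4733.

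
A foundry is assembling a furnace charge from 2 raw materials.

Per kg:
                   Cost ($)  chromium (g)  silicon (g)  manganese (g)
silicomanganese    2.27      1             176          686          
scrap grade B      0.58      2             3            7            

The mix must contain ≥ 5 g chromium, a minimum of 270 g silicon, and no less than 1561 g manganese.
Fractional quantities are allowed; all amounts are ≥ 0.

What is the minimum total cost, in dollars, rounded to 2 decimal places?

Treat it as an LP. Let x1 = kg of silicomanganese, x2 = kg of scrap grade B.
Minimize 2.27x1 + 0.58x2 with:
  1x1 + 2x2 ≥ 5   (chromium)
  176x1 + 3x2 ≥ 270   (silicon)
  686x1 + 7x2 ≥ 1561   (manganese)
  x1, x2 ≥ 0.
Both inputs are positive at the optimum. There the chromium and manganese constraints are tight.
Optimal quantities: silicomanganese = 2.262 kg, scrap grade B = 1.369 kg.
Cost = 2.27·2.262 + 0.58·1.369 = 5.9288.

$5.93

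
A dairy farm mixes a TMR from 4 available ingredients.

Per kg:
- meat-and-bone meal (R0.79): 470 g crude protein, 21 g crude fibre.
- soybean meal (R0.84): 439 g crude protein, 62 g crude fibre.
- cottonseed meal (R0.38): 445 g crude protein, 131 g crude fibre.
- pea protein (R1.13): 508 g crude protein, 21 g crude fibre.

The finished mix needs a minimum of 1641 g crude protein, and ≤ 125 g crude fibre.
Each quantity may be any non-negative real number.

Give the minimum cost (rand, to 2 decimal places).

Let x1 = kg of meat-and-bone meal, x2 = kg of soybean meal, x3 = kg of cottonseed meal, x4 = kg of pea protein.
Minimise 0.79x1 + 0.84x2 + 0.38x3 + 1.13x4 with:
  470x1 + 439x2 + 445x3 + 508x4 ≥ 1641   (crude protein)
  21x1 + 62x2 + 131x3 + 21x4 ≤ 125   (crude fibre)
  x1, x2, x3, x4 ≥ 0.
The cheapest feasible vertex uses only meat-and-bone meal, cottonseed meal; soybean meal, pea protein are not used. There the crude protein and crude fibre constraints are tight.
Optimal quantities: meat-and-bone meal = 3.051 kg, cottonseed meal = 0.4651 kg.
Cost = 0.79·3.051 + 0.38·0.4651 = 2.5870.

R2.59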